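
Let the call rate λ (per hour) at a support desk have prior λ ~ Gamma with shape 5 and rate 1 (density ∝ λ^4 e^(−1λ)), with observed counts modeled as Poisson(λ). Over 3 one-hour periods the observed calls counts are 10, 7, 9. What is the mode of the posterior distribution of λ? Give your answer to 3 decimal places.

Σxᵢ = 10+7+9 = 26, with n = 3.
Posterior ∝ λ^4e^(−1λ) · λ^26e^(−3λ) = λ^30e^(−4λ), i.e. Gamma(shape=31, rate=4).
The mode of a Gamma(a, b) with a ≥ 1 (shape–rate) is (a−1)/b = 30/4 ≈ 7.500.

λ̂_MAP = 7.500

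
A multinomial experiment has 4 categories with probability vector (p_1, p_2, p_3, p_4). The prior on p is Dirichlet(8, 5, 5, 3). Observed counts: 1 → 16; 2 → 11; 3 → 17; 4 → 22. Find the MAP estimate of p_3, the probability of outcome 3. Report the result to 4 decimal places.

The posterior is Dirichlet(αᵢ + nᵢ) = Dirichlet(24, 16, 22, 25).
For a Dirichlet(a₁,…,a_K) with all aᵢ > 1, the mode has j-th component (aⱼ − 1)/(Σaᵢ − K).
Here Σaᵢ = 87 and K = 4, so p_3 = (22 − 1)/(87 − 4) = 21/83 ≈ 0.2530.

MAP estimate: 0.2530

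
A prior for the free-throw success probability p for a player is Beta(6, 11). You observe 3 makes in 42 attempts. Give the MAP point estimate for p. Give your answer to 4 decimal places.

p̂_MAP = 0.1404

Prior: Beta(6, 11).
Data: 3 successes in 42 trials. The binomial likelihood contributes p^3(1−p)^39, so the posterior is Beta(6+3, 11+39) = Beta(9, 50).
For Beta(a, b) with a, b > 1 the mode is (a−1)/(a+b−2) = 8/57 ≈ 0.1404.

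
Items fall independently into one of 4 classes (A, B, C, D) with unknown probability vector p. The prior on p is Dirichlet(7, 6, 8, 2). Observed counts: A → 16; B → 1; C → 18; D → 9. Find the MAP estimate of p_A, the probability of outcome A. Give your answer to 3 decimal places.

The posterior is Dirichlet(αᵢ + nᵢ) = Dirichlet(23, 7, 26, 11).
For a Dirichlet(a₁,…,a_K) with all aᵢ > 1, the mode has j-th component (aⱼ − 1)/(Σaᵢ − K).
Here Σaᵢ = 67 and K = 4, so p_A = (23 − 1)/(67 − 4) = 22/63 ≈ 0.349.

MAP estimate of p_A = 0.349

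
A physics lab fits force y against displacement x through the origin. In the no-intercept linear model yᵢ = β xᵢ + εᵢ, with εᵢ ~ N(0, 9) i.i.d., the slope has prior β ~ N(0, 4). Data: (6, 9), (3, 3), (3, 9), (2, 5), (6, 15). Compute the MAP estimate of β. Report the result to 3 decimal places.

β̂_MAP = 1.974

log p(β | y) = −Σ(yᵢ − βxᵢ)²/(2·9) − β²/(2·4) + const.
Setting the derivative to zero: Σxᵢ(yᵢ − βxᵢ)/9 − β/4 = 0, so β = Σxᵢyᵢ / (Σxᵢ² + σ²/τ²).
Σxᵢyᵢ = 6·9 + 3·3 + 3·9 + 2·5 + 6·15 = 190; Σxᵢ² = 94; σ²/τ² = 2.25.
β̂_MAP = 190 / (94 + 2.25) = 190/96.25 ≈ 1.974.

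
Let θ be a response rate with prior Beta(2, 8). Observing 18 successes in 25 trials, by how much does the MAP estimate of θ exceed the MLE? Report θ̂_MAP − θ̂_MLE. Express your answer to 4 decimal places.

Posterior is Beta(20, 15); MAP = (20−1)/(35−2) = 19/33 ≈ 0.57576.
MLE ignores the prior: θ̂_MLE = k/n = 18/25 ≈ 0.72000.
Difference = 19/33 − 18/25 = -119/825 ≈ -0.1442.

MAP − MLE = -0.1442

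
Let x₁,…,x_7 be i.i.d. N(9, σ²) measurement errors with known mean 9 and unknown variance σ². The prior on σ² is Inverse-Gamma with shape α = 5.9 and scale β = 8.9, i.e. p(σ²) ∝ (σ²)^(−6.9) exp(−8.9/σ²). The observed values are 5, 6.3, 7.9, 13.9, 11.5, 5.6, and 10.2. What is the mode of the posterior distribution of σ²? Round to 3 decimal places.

Sum of squared deviations about the known mean: SS = (5−9)² + (6.3−9)² + (7.9−9)² + (13.9−9)² + (11.5−9)² + (5.6−9)² + (10.2−9)² = 67.76.
The Normal likelihood contributes (σ²)^(−n/2) exp(−SS/(2σ²)), so the posterior is Inverse-Gamma(α + n/2, β + SS/2) = Inverse-Gamma(9.4, 42.78).
The mode of Inverse-Gamma(a, b) is b/(a+1) = 42.78/10.4 ≈ 4.113.

σ̂²_MAP = 4.113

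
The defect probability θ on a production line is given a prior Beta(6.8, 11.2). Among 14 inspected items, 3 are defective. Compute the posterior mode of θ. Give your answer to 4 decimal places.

Prior: Beta(6.8, 11.2).
Data: 3 successes in 14 trials. The binomial likelihood contributes θ^3(1−θ)^11, so the posterior is Beta(6.8+3, 11.2+11) = Beta(9.8, 22.2).
For Beta(a, b) with a, b > 1 the mode is (a−1)/(a+b−2) = 8.8/30 ≈ 0.2933.

θ̂_MAP = 0.2933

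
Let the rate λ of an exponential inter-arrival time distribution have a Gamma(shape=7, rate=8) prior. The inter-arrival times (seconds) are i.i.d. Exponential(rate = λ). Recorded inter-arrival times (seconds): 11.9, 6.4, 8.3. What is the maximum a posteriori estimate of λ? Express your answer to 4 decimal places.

λ̂_MAP = 0.2601

The Exponential(rate=λ) likelihood is ∝ λ^n e^(−λΣtᵢ). Here n = 3 and Σtᵢ = 11.9 + 6.4 + 8.3 = 26.6.
Posterior ∝ λ^6e^(−8λ) · λ^3e^(−26.6λ) = λ^9e^(−34.6λ), i.e. Gamma(10, 34.6).
Mode = (a−1)/b = 9/34.6 ≈ 0.2601.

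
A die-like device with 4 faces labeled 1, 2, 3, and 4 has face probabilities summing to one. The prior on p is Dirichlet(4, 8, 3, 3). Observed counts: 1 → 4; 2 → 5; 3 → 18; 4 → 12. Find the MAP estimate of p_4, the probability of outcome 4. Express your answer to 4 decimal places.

The posterior is Dirichlet(αᵢ + nᵢ) = Dirichlet(8, 13, 21, 15).
For a Dirichlet(a₁,…,a_K) with all aᵢ > 1, the mode has j-th component (aⱼ − 1)/(Σaᵢ − K).
Here Σaᵢ = 57 and K = 4, so p_4 = (15 − 1)/(57 − 4) = 14/53 ≈ 0.2642.

MAP estimate: 0.2642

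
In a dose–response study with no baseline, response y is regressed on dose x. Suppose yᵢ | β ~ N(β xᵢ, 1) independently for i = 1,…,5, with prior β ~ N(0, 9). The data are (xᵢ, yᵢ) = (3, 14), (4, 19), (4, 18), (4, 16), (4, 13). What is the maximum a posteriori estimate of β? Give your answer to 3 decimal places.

log p(β | y) = −Σ(yᵢ − βxᵢ)²/(2·1) − β²/(2·9) + const.
Setting the derivative to zero: Σxᵢ(yᵢ − βxᵢ)/1 − β/9 = 0, so β = Σxᵢyᵢ / (Σxᵢ² + σ²/τ²).
Σxᵢyᵢ = 3·14 + 4·19 + 4·18 + 4·16 + 4·13 = 306; Σxᵢ² = 73; σ²/τ² = 1/9.
β̂_MAP = 306 / (73 + 1/9) = 306/(658/9) = 1377/329 ≈ 4.185.

β̂_MAP = 4.185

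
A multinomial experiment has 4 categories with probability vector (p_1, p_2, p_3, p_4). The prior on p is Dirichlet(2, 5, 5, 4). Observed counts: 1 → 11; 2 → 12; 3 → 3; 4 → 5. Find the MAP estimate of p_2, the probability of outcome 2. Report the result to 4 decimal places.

MAP estimate: 0.3721

The posterior is Dirichlet(αᵢ + nᵢ) = Dirichlet(13, 17, 8, 9).
For a Dirichlet(a₁,…,a_K) with all aᵢ > 1, the mode has j-th component (aⱼ − 1)/(Σaᵢ − K).
Here Σaᵢ = 47 and K = 4, so p_2 = (17 − 1)/(47 − 4) = 16/43 ≈ 0.3721.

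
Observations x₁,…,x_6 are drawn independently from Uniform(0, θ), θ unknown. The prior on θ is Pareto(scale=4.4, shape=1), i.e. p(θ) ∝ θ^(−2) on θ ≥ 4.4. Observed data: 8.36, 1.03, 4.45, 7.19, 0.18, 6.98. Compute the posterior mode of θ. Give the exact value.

θ̂_MAP = 8.36

The Uniform(0, θ) likelihood is θ^(−n) for θ ≥ max(xᵢ), zero otherwise. Here max(xᵢ) = 8.36.
Posterior ∝ θ^(−2) · θ^(−6) = θ^(−8) on θ ≥ max(4.4, 8.36) = 8.36.
This density is strictly decreasing in θ, so the posterior mode lies at the lower boundary of the support.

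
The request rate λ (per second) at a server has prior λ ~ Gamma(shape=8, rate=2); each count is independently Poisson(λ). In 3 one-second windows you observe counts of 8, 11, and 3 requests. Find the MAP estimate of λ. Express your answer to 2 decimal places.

λ̂_MAP = 5.80

Σxᵢ = 8+11+3 = 22, with n = 3.
Posterior ∝ λ^7e^(−2λ) · λ^22e^(−3λ) = λ^29e^(−5λ), i.e. Gamma(shape=30, rate=5).
The mode of a Gamma(a, b) with a ≥ 1 (shape–rate) is (a−1)/b = 29/5 ≈ 5.80.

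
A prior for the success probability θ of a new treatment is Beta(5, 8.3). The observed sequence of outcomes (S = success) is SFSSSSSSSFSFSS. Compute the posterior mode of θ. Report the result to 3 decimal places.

Prior: Beta(5, 8.3).
Data: 11 successes in 14 trials (from the sequence). The binomial likelihood contributes θ^11(1−θ)^3, so the posterior is Beta(5+11, 8.3+3) = Beta(16, 11.3).
For Beta(a, b) with a, b > 1 the mode is (a−1)/(a+b−2) = 15/25.3 ≈ 0.593.

θ̂_MAP = 0.593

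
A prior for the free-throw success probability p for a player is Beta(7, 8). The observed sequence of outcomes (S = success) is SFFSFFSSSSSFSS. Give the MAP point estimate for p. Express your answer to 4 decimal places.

Prior: Beta(7, 8).
Data: 9 successes in 14 trials (from the sequence). The binomial likelihood contributes p^9(1−p)^5, so the posterior is Beta(7+9, 8+5) = Beta(16, 13).
For Beta(a, b) with a, b > 1 the mode is (a−1)/(a+b−2) = 15/27 ≈ 0.5556.

p̂_MAP = 0.5556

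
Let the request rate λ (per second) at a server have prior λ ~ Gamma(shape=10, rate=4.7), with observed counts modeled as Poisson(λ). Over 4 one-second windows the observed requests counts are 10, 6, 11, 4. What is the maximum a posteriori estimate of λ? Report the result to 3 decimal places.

Σxᵢ = 10+6+11+4 = 31, with n = 4.
Posterior ∝ λ^9e^(−4.7λ) · λ^31e^(−4λ) = λ^40e^(−8.7λ), i.e. Gamma(shape=41, rate=8.7).
The mode of a Gamma(a, b) with a ≥ 1 (shape–rate) is (a−1)/b = 40/8.7 ≈ 4.598.

λ̂_MAP = 4.598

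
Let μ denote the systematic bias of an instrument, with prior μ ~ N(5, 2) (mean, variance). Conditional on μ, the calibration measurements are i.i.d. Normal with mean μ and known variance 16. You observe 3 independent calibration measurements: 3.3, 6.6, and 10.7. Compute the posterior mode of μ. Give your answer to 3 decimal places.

μ̂_MAP = 5.509

n = 3; x̄ = (3.3 + 6.6 + 10.7)/3 = 20.6/3 = 103/15 ≈ 6.8667.
For a Normal prior and Normal likelihood with known variance, the posterior is Normal; its mode equals its mean, the precision-weighted average.
Prior precision 1/σ₀² = 1/2 = 0.5; data precision n/σ² = 3/16 = 0.1875.
μ̂ = (0.5·5 + 0.1875·(103/15)) / (0.5 + 0.1875) = 3.7875/0.6875 = 303/55 ≈ 5.509.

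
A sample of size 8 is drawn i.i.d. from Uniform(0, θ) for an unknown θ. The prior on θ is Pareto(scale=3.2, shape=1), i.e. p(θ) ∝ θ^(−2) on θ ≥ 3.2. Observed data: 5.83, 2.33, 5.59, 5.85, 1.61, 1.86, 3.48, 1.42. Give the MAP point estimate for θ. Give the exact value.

θ̂_MAP = 5.85

The Uniform(0, θ) likelihood is θ^(−n) for θ ≥ max(xᵢ), zero otherwise. Here max(xᵢ) = 5.85.
Posterior ∝ θ^(−2) · θ^(−8) = θ^(−10) on θ ≥ max(3.2, 5.85) = 5.85.
This density is strictly decreasing in θ, so the posterior mode lies at the lower boundary of the support.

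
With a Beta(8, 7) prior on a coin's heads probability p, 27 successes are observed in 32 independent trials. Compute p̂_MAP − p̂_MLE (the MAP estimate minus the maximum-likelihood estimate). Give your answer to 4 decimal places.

Posterior is Beta(35, 12); MAP = (35−1)/(47−2) = 34/45 ≈ 0.75556.
MLE ignores the prior: p̂_MLE = k/n = 27/32 ≈ 0.84375.
Difference = 34/45 − 27/32 = -127/1440 ≈ -0.0882.

MAP − MLE = -0.0882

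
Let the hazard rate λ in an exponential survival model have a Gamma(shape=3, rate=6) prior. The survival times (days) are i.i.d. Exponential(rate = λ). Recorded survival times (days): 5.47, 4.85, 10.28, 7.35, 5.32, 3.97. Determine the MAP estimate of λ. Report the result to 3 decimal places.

λ̂_MAP = 0.185

The Exponential(rate=λ) likelihood is ∝ λ^n e^(−λΣtᵢ). Here n = 6 and Σtᵢ = 5.47 + 4.85 + 10.28 + 7.35 + 5.32 + 3.97 = 37.24.
Posterior ∝ λ^2e^(−6λ) · λ^6e^(−37.24λ) = λ^8e^(−43.24λ), i.e. Gamma(9, 43.24).
Mode = (a−1)/b = 8/43.24 ≈ 0.185.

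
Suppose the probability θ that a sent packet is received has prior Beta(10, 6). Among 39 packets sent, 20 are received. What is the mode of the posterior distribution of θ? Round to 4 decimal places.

Prior: Beta(10, 6).
Data: 20 successes in 39 trials. The binomial likelihood contributes θ^20(1−θ)^19, so the posterior is Beta(10+20, 6+19) = Beta(30, 25).
For Beta(a, b) with a, b > 1 the mode is (a−1)/(a+b−2) = 29/53 ≈ 0.5472.

θ̂_MAP = 0.5472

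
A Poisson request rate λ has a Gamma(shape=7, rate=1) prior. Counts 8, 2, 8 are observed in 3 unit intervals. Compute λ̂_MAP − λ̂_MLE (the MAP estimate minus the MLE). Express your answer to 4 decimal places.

Σxᵢ = 18. Posterior is Gamma(25, 4); MAP = (25−1)/4 = 24/4 ≈ 6.00000.
MLE = x̄ = 18/3 ≈ 6.00000.
Difference = 24/4 − 18/3 = 0 ≈ 0.0000.

MAP − MLE = 0.0000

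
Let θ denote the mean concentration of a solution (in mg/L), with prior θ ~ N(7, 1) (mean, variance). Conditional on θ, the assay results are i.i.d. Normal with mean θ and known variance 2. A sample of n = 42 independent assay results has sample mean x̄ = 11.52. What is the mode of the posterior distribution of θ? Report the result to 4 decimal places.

θ̂_MAP = 11.3145

n = 42, x̄ = 11.52.
For a Normal prior and Normal likelihood with known variance, the posterior is Normal; its mode equals its mean, the precision-weighted average.
Prior precision 1/σ₀² = 1/1 = 1; data precision n/σ² = 42/2 = 21.
θ̂ = (1·7 + 21·11.52) / (1 + 21) = 248.92/22 = 6223/550 ≈ 11.3145.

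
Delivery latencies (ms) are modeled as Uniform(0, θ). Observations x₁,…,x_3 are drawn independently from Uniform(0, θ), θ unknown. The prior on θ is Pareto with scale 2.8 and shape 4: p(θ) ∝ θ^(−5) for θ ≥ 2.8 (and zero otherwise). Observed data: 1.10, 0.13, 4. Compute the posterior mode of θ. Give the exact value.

The Uniform(0, θ) likelihood is θ^(−n) for θ ≥ max(xᵢ), zero otherwise. Here max(xᵢ) = 4.
Posterior ∝ θ^(−5) · θ^(−3) = θ^(−8) on θ ≥ max(2.8, 4) = 4.
This density is strictly decreasing in θ, so the posterior mode lies at the lower boundary of the support.

θ̂_MAP = 4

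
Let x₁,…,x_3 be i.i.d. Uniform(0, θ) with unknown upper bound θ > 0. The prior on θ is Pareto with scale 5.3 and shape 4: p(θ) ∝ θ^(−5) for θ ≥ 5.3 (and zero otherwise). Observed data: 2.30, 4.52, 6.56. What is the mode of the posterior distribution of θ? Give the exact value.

θ̂_MAP = 6.56

The Uniform(0, θ) likelihood is θ^(−n) for θ ≥ max(xᵢ), zero otherwise. Here max(xᵢ) = 6.56.
Posterior ∝ θ^(−5) · θ^(−3) = θ^(−8) on θ ≥ max(5.3, 6.56) = 6.56.
This density is strictly decreasing in θ, so the posterior mode lies at the lower boundary of the support.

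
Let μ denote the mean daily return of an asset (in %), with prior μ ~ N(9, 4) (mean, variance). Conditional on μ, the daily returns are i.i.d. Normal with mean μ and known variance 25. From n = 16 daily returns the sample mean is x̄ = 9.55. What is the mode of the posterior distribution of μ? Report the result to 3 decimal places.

n = 16, x̄ = 9.55.
For a Normal prior and Normal likelihood with known variance, the posterior is Normal; its mode equals its mean, the precision-weighted average.
Prior precision 1/σ₀² = 1/4 = 0.25; data precision n/σ² = 16/25 = 0.64.
μ̂ = (0.25·9 + 0.64·9.55) / (0.25 + 0.64) = 8.362/0.89 = 4181/445 ≈ 9.396.

μ̂_MAP = 9.396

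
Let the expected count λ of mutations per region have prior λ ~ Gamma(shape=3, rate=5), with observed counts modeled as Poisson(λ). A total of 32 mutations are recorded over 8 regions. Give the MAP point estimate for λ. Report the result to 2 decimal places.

λ̂_MAP = 2.62

Σxᵢ = 32, n = 8.
Posterior ∝ λ^2e^(−5λ) · λ^32e^(−8λ) = λ^34e^(−13λ), i.e. Gamma(shape=35, rate=13).
The mode of a Gamma(a, b) with a ≥ 1 (shape–rate) is (a−1)/b = 34/13 ≈ 2.62.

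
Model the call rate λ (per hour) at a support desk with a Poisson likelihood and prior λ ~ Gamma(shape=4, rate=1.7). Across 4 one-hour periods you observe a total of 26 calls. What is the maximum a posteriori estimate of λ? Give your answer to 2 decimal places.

Σxᵢ = 26, n = 4.
Posterior ∝ λ^3e^(−1.7λ) · λ^26e^(−4λ) = λ^29e^(−5.7λ), i.e. Gamma(shape=30, rate=5.7).
The mode of a Gamma(a, b) with a ≥ 1 (shape–rate) is (a−1)/b = 29/5.7 ≈ 5.09.

λ̂_MAP = 5.09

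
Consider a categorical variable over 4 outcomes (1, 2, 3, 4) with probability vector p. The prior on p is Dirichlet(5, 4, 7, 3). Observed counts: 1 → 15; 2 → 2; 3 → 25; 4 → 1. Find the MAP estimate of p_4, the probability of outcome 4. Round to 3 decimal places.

The posterior is Dirichlet(αᵢ + nᵢ) = Dirichlet(20, 6, 32, 4).
For a Dirichlet(a₁,…,a_K) with all aᵢ > 1, the mode has j-th component (aⱼ − 1)/(Σaᵢ − K).
Here Σaᵢ = 62 and K = 4, so p_4 = (4 − 1)/(62 − 4) = 3/58 ≈ 0.052.

MAP estimate: 0.052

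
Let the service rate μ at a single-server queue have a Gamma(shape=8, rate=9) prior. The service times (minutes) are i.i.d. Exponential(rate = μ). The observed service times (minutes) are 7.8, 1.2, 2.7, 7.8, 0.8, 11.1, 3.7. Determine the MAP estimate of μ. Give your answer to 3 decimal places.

μ̂_MAP = 0.317

The Exponential(rate=μ) likelihood is ∝ μ^n e^(−μΣtᵢ). Here n = 7 and Σtᵢ = 7.8 + 1.2 + 2.7 + 7.8 + 0.8 + 11.1 + 3.7 = 35.1.
Posterior ∝ μ^7e^(−9μ) · μ^7e^(−35.1μ) = μ^14e^(−44.1μ), i.e. Gamma(15, 44.1).
Mode = (a−1)/b = 14/44.1 ≈ 0.317.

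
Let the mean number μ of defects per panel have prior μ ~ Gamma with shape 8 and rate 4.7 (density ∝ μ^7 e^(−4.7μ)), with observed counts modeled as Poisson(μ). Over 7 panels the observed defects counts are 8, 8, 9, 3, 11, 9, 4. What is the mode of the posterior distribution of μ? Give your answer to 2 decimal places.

Σxᵢ = 8+8+9+3+11+9+4 = 52, with n = 7.
Posterior ∝ μ^7e^(−4.7μ) · μ^52e^(−7μ) = μ^59e^(−11.7μ), i.e. Gamma(shape=60, rate=11.7).
The mode of a Gamma(a, b) with a ≥ 1 (shape–rate) is (a−1)/b = 59/11.7 ≈ 5.04.

μ̂_MAP = 5.04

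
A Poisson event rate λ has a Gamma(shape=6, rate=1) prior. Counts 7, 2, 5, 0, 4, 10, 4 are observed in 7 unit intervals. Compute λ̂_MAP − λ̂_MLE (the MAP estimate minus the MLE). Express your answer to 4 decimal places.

MAP − MLE = 0.0536

Σxᵢ = 32. Posterior is Gamma(38, 8); MAP = (38−1)/8 = 37/8 ≈ 4.62500.
MLE = x̄ = 32/7 ≈ 4.57143.
Difference = 37/8 − 32/7 = 3/56 ≈ 0.0536.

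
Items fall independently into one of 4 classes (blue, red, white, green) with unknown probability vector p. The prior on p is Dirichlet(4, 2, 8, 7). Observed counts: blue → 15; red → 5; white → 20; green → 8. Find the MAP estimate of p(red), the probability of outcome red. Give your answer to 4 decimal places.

The posterior is Dirichlet(αᵢ + nᵢ) = Dirichlet(19, 7, 28, 15).
For a Dirichlet(a₁,…,a_K) with all aᵢ > 1, the mode has j-th component (aⱼ − 1)/(Σaᵢ − K).
Here Σaᵢ = 69 and K = 4, so p(red) = (7 − 1)/(69 − 4) = 6/65 ≈ 0.0923.

MAP estimate of p(red) = 0.0923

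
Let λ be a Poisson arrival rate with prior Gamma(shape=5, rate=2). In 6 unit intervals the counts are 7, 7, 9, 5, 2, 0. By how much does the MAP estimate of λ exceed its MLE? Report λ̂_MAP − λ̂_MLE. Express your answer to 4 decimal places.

Σxᵢ = 30. Posterior is Gamma(35, 8); MAP = (35−1)/8 = 34/8 ≈ 4.25000.
MLE = x̄ = 30/6 ≈ 5.00000.
Difference = 34/8 − 30/6 = -3/4 ≈ -0.7500.

MAP − MLE = -0.7500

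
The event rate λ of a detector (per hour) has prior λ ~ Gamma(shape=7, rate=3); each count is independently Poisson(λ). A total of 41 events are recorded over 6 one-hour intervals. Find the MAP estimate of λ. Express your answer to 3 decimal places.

Σxᵢ = 41, n = 6.
Posterior ∝ λ^6e^(−3λ) · λ^41e^(−6λ) = λ^47e^(−9λ), i.e. Gamma(shape=48, rate=9).
The mode of a Gamma(a, b) with a ≥ 1 (shape–rate) is (a−1)/b = 47/9 ≈ 5.222.

λ̂_MAP = 5.222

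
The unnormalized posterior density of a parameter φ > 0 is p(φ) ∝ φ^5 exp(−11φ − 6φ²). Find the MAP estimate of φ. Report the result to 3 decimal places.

φ̂_MAP = 0.333

ℓ'(φ) = 5/φ − 11 − 12φ. Setting this to zero and multiplying by φ: 12φ² + 11φ − 5 = 0.
φ = (−11 + √(11² + 4·12·5)) / (2·12) = (−11 + √361) / 24 = (−11 + 19)/24 = 1/3.
ℓ''(φ) = −5/φ² − 12 < 0, confirming a maximum.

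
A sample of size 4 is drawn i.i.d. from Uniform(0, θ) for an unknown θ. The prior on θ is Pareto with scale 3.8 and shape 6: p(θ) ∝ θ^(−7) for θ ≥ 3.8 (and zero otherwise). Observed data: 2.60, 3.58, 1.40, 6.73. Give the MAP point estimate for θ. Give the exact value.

The Uniform(0, θ) likelihood is θ^(−n) for θ ≥ max(xᵢ), zero otherwise. Here max(xᵢ) = 6.73.
Posterior ∝ θ^(−7) · θ^(−4) = θ^(−11) on θ ≥ max(3.8, 6.73) = 6.73.
This density is strictly decreasing in θ, so the posterior mode lies at the lower boundary of the support.

θ̂_MAP = 6.73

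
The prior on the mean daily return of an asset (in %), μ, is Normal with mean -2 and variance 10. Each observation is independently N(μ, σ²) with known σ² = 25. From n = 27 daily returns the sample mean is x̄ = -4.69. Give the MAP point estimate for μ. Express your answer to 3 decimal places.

μ̂_MAP = -4.462

n = 27, x̄ = -4.69.
For a Normal prior and Normal likelihood with known variance, the posterior is Normal; its mode equals its mean, the precision-weighted average.
Prior precision 1/σ₀² = 1/10 = 0.1; data precision n/σ² = 27/25 = 1.08.
μ̂ = (0.1·(-2) + 1.08·(-4.69)) / (0.1 + 1.08) = (-5.2652)/1.18 = -13163/2950 ≈ -4.462.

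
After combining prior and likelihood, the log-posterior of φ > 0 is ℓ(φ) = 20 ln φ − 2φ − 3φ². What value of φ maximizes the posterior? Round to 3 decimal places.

ℓ'(φ) = 20/φ − 2 − 6φ. Setting this to zero and multiplying by φ: 6φ² + 2φ − 20 = 0.
φ = (−2 + √(2² + 4·6·20)) / (2·6) = (−2 + √484) / 12 = (−2 + 22)/12 = 5/3.
ℓ''(φ) = −20/φ² − 6 < 0, confirming a maximum.

φ̂_MAP = 1.667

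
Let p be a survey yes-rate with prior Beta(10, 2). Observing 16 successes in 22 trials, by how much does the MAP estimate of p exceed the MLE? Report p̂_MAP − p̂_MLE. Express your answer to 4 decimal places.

MAP − MLE = 0.0540

Posterior is Beta(26, 8); MAP = (26−1)/(34−2) = 25/32 ≈ 0.78125.
MLE ignores the prior: p̂_MLE = k/n = 16/22 ≈ 0.72727.
Difference = 25/32 − 16/22 = 19/352 ≈ 0.0540.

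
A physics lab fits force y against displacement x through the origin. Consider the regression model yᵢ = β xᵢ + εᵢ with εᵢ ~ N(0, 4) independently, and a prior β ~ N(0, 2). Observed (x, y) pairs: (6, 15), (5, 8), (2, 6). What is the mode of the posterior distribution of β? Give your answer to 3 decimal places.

β̂_MAP = 2.119

log p(β | y) = −Σ(yᵢ − βxᵢ)²/(2·4) − β²/(2·2) + const.
Setting the derivative to zero: Σxᵢ(yᵢ − βxᵢ)/4 − β/2 = 0, so β = Σxᵢyᵢ / (Σxᵢ² + σ²/τ²).
Σxᵢyᵢ = 6·15 + 5·8 + 2·6 = 142; Σxᵢ² = 65; σ²/τ² = 2.
β̂_MAP = 142 / (65 + 2) = 142/67 ≈ 2.119.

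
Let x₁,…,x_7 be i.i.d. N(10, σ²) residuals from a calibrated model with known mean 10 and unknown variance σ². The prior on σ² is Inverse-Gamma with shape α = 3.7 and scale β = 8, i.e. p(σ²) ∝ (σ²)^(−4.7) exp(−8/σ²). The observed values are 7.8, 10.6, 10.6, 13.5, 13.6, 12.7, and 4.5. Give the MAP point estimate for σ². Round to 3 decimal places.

Sum of squared deviations about the known mean: SS = (7.8−10)² + (10.6−10)² + (10.6−10)² + (13.5−10)² + (13.6−10)² + (12.7−10)² + (4.5−10)² = 68.31.
The Normal likelihood contributes (σ²)^(−n/2) exp(−SS/(2σ²)), so the posterior is Inverse-Gamma(α + n/2, β + SS/2) = Inverse-Gamma(7.2, 42.155).
The mode of Inverse-Gamma(a, b) is b/(a+1) = 42.155/8.2 ≈ 5.141.

σ̂²_MAP = 5.141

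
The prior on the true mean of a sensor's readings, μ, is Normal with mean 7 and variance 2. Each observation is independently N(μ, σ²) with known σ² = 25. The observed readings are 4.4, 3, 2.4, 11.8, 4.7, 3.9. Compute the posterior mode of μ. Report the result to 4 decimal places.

n = 6; x̄ = (4.4 + 3 + 2.4 + 11.8 + 4.7 + 3.9)/6 = 30.2/6 = 151/30 ≈ 5.0333.
For a Normal prior and Normal likelihood with known variance, the posterior is Normal; its mode equals its mean, the precision-weighted average.
Prior precision 1/σ₀² = 1/2 = 0.5; data precision n/σ² = 6/25 = 0.24.
μ̂ = (0.5·7 + 0.24·(151/30)) / (0.5 + 0.24) = 4.708/0.74 = 1177/185 ≈ 6.3622.

μ̂_MAP = 6.3622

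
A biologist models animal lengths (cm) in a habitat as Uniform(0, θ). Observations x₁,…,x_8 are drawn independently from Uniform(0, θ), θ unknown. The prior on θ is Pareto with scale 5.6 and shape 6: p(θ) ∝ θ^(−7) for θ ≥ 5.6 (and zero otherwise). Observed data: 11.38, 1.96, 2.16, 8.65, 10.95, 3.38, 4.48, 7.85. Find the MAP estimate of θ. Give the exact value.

θ̂_MAP = 11.38

The Uniform(0, θ) likelihood is θ^(−n) for θ ≥ max(xᵢ), zero otherwise. Here max(xᵢ) = 11.38.
Posterior ∝ θ^(−7) · θ^(−8) = θ^(−15) on θ ≥ max(5.6, 11.38) = 11.38.
This density is strictly decreasing in θ, so the posterior mode lies at the lower boundary of the support.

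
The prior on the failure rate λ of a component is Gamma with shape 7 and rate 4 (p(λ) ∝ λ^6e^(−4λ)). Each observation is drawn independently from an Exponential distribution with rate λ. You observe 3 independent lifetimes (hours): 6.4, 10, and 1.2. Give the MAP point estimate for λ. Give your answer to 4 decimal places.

The Exponential(rate=λ) likelihood is ∝ λ^n e^(−λΣtᵢ). Here n = 3 and Σtᵢ = 6.4 + 10 + 1.2 = 17.6.
Posterior ∝ λ^6e^(−4λ) · λ^3e^(−17.6λ) = λ^9e^(−21.6λ), i.e. Gamma(10, 21.6).
Mode = (a−1)/b = 9/21.6 ≈ 0.4167.

λ̂_MAP = 0.4167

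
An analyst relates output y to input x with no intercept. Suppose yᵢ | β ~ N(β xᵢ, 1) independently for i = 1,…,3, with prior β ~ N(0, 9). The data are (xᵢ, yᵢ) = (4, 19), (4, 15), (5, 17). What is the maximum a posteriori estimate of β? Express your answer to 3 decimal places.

log p(β | y) = −Σ(yᵢ − βxᵢ)²/(2·1) − β²/(2·9) + const.
Setting the derivative to zero: Σxᵢ(yᵢ − βxᵢ)/1 − β/9 = 0, so β = Σxᵢyᵢ / (Σxᵢ² + σ²/τ²).
Σxᵢyᵢ = 4·19 + 4·15 + 5·17 = 221; Σxᵢ² = 57; σ²/τ² = 1/9.
β̂_MAP = 221 / (57 + 1/9) = 221/(514/9) = 1989/514 ≈ 3.870.

β̂_MAP = 3.870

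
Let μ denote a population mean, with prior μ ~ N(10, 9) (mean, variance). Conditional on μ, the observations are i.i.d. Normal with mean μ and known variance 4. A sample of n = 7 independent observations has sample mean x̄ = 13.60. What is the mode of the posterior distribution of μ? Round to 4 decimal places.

n = 7, x̄ = 13.60.
For a Normal prior and Normal likelihood with known variance, the posterior is Normal; its mode equals its mean, the precision-weighted average.
Prior precision 1/σ₀² = 1/9; data precision n/σ² = 7/4 = 1.75.
μ̂ = ((1/9)·10 + 1.75·13.6) / (1/9 + 1.75) = (1121/45)/(67/36) = 4484/335 ≈ 13.3851.

μ̂_MAP = 13.3851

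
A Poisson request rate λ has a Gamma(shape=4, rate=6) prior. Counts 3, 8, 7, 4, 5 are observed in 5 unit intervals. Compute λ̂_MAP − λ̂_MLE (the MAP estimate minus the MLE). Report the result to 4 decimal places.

Σxᵢ = 27. Posterior is Gamma(31, 11); MAP = (31−1)/11 = 30/11 ≈ 2.72727.
MLE = x̄ = 27/5 ≈ 5.40000.
Difference = 30/11 − 27/5 = -147/55 ≈ -2.6727.

MAP − MLE = -2.6727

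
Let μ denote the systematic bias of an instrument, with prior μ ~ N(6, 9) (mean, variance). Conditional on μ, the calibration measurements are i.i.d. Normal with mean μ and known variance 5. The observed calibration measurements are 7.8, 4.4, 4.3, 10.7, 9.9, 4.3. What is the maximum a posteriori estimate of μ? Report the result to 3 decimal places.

n = 6; x̄ = (7.8 + 4.4 + 4.3 + 10.7 + 9.9 + 4.3)/6 = 41.4/6 = 6.9.
For a Normal prior and Normal likelihood with known variance, the posterior is Normal; its mode equals its mean, the precision-weighted average.
Prior precision 1/σ₀² = 1/9; data precision n/σ² = 6/5 = 1.2.
μ̂ = ((1/9)·6 + 1.2·6.9) / (1/9 + 1.2) = (671/75)/(59/45) = 2013/295 ≈ 6.824.

μ̂_MAP = 6.824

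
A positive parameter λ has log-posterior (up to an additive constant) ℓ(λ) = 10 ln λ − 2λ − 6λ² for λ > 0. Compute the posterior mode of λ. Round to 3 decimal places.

ℓ'(λ) = 10/λ − 2 − 12λ. Setting this to zero and multiplying by λ: 12λ² + 2λ − 10 = 0.
λ = (−2 + √(2² + 4·12·10)) / (2·12) = (−2 + √484) / 24 = (−2 + 22)/24 = 5/6.
ℓ''(λ) = −10/λ² − 12 < 0, confirming a maximum.

λ̂_MAP = 0.833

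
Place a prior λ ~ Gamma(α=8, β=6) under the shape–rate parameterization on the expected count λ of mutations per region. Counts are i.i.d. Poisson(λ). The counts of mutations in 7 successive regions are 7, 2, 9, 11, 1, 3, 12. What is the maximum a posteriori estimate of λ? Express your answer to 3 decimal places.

Σxᵢ = 7+2+9+11+1+3+12 = 45, with n = 7.
Posterior ∝ λ^7e^(−6λ) · λ^45e^(−7λ) = λ^52e^(−13λ), i.e. Gamma(shape=53, rate=13).
The mode of a Gamma(a, b) with a ≥ 1 (shape–rate) is (a−1)/b = 52/13 ≈ 4.000.

λ̂_MAP = 4.000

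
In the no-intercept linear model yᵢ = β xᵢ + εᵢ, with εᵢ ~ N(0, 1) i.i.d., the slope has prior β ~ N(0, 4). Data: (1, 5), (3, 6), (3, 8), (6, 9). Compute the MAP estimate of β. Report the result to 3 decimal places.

β̂_MAP = 1.828

log p(β | y) = −Σ(yᵢ − βxᵢ)²/(2·1) − β²/(2·4) + const.
Setting the derivative to zero: Σxᵢ(yᵢ − βxᵢ)/1 − β/4 = 0, so β = Σxᵢyᵢ / (Σxᵢ² + σ²/τ²).
Σxᵢyᵢ = 1·5 + 3·6 + 3·8 + 6·9 = 101; Σxᵢ² = 55; σ²/τ² = 0.25.
β̂_MAP = 101 / (55 + 0.25) = 101/55.25 ≈ 1.828.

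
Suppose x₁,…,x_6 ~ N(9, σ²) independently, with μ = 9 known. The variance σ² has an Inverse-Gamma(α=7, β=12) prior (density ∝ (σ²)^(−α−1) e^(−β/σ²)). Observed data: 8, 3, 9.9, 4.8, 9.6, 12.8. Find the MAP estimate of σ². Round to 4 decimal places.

σ̂²_MAP = 4.2841

Sum of squared deviations about the known mean: SS = (8−9)² + (3−9)² + (9.9−9)² + (4.8−9)² + (9.6−9)² + (12.8−9)² = 70.25.
The Normal likelihood contributes (σ²)^(−n/2) exp(−SS/(2σ²)), so the posterior is Inverse-Gamma(α + n/2, β + SS/2) = Inverse-Gamma(10, 47.125).
The mode of Inverse-Gamma(a, b) is b/(a+1) = 47.125/11 ≈ 4.2841.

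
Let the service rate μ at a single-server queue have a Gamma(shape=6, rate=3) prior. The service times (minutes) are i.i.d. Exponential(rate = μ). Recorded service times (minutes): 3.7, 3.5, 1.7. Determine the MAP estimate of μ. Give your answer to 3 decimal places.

The Exponential(rate=μ) likelihood is ∝ μ^n e^(−μΣtᵢ). Here n = 3 and Σtᵢ = 3.7 + 3.5 + 1.7 = 8.9.
Posterior ∝ μ^5e^(−3μ) · μ^3e^(−8.9μ) = μ^8e^(−11.9μ), i.e. Gamma(9, 11.9).
Mode = (a−1)/b = 8/11.9 ≈ 0.672.

μ̂_MAP = 0.672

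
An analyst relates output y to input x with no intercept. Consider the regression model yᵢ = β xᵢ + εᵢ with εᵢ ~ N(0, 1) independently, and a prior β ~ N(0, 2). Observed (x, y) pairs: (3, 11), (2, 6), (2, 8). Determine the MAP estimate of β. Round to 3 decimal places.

log p(β | y) = −Σ(yᵢ − βxᵢ)²/(2·1) − β²/(2·2) + const.
Setting the derivative to zero: Σxᵢ(yᵢ − βxᵢ)/1 − β/2 = 0, so β = Σxᵢyᵢ / (Σxᵢ² + σ²/τ²).
Σxᵢyᵢ = 3·11 + 2·6 + 2·8 = 61; Σxᵢ² = 17; σ²/τ² = 0.5.
β̂_MAP = 61 / (17 + 0.5) = 61/17.5 ≈ 3.486.

β̂_MAP = 3.486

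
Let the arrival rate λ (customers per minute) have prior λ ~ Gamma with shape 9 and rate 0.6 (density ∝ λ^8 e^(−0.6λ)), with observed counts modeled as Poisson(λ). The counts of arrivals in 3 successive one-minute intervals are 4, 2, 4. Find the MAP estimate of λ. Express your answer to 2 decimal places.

λ̂_MAP = 5.00

Σxᵢ = 4+2+4 = 10, with n = 3.
Posterior ∝ λ^8e^(−0.6λ) · λ^10e^(−3λ) = λ^18e^(−3.6λ), i.e. Gamma(shape=19, rate=3.6).
The mode of a Gamma(a, b) with a ≥ 1 (shape–rate) is (a−1)/b = 18/3.6 ≈ 5.00.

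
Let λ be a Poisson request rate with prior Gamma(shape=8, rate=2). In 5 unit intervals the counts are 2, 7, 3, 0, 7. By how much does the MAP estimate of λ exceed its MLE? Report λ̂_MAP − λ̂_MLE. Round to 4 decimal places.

Σxᵢ = 19. Posterior is Gamma(27, 7); MAP = (27−1)/7 = 26/7 ≈ 3.71429.
MLE = x̄ = 19/5 ≈ 3.80000.
Difference = 26/7 − 19/5 = -3/35 ≈ -0.0857.

MAP − MLE = -0.0857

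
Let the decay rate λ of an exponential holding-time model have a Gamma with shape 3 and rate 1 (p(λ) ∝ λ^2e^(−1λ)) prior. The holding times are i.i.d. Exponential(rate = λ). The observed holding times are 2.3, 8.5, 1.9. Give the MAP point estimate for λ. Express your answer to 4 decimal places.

λ̂_MAP = 0.3650

The Exponential(rate=λ) likelihood is ∝ λ^n e^(−λΣtᵢ). Here n = 3 and Σtᵢ = 2.3 + 8.5 + 1.9 = 12.7.
Posterior ∝ λ^2e^(−1λ) · λ^3e^(−12.7λ) = λ^5e^(−13.7λ), i.e. Gamma(6, 13.7).
Mode = (a−1)/b = 5/13.7 ≈ 0.3650.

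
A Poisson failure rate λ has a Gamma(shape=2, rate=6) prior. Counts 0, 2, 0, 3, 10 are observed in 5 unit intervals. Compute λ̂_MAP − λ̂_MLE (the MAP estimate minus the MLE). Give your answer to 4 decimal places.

Σxᵢ = 15. Posterior is Gamma(17, 11); MAP = (17−1)/11 = 16/11 ≈ 1.45455.
MLE = x̄ = 15/5 ≈ 3.00000.
Difference = 16/11 − 15/5 = -17/11 ≈ -1.5455.

MAP − MLE = -1.5455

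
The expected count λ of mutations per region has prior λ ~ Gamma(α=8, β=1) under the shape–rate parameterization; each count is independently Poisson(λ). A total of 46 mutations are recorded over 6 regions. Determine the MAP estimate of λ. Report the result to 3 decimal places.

λ̂_MAP = 7.571

Σxᵢ = 46, n = 6.
Posterior ∝ λ^7e^(−1λ) · λ^46e^(−6λ) = λ^53e^(−7λ), i.e. Gamma(shape=54, rate=7).
The mode of a Gamma(a, b) with a ≥ 1 (shape–rate) is (a−1)/b = 53/7 ≈ 7.571.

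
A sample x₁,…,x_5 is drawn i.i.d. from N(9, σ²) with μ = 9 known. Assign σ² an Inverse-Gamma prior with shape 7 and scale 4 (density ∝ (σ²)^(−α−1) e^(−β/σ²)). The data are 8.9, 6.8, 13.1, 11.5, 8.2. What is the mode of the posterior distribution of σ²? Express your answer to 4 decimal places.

σ̂²_MAP = 1.7405

Sum of squared deviations about the known mean: SS = (8.9−9)² + (6.8−9)² + (13.1−9)² + (11.5−9)² + (8.2−9)² = 28.55.
The Normal likelihood contributes (σ²)^(−n/2) exp(−SS/(2σ²)), so the posterior is Inverse-Gamma(α + n/2, β + SS/2) = Inverse-Gamma(9.5, 18.275).
The mode of Inverse-Gamma(a, b) is b/(a+1) = 18.275/10.5 ≈ 1.7405.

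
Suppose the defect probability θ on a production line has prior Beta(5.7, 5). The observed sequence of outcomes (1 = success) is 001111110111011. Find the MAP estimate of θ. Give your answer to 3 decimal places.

Prior: Beta(5.7, 5).
Data: 11 successes in 15 trials (from the sequence). The binomial likelihood contributes θ^11(1−θ)^4, so the posterior is Beta(5.7+11, 5+4) = Beta(16.7, 9).
For Beta(a, b) with a, b > 1 the mode is (a−1)/(a+b−2) = 15.7/23.7 ≈ 0.662.

θ̂_MAP = 0.662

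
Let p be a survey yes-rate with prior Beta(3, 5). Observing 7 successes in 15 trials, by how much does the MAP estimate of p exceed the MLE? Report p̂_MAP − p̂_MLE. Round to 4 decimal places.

MAP − MLE = -0.0381

Posterior is Beta(10, 13); MAP = (10−1)/(23−2) = 9/21 ≈ 0.42857.
MLE ignores the prior: p̂_MLE = k/n = 7/15 ≈ 0.46667.
Difference = 9/21 − 7/15 = -4/105 ≈ -0.0381.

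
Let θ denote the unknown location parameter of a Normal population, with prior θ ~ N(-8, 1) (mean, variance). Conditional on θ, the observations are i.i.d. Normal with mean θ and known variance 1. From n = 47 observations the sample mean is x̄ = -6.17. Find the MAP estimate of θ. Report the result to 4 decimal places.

n = 47, x̄ = -6.17.
For a Normal prior and Normal likelihood with known variance, the posterior is Normal; its mode equals its mean, the precision-weighted average.
Prior precision 1/σ₀² = 1/1 = 1; data precision n/σ² = 47/1 = 47.
θ̂ = (1·(-8) + 47·(-6.17)) / (1 + 47) = (-297.99)/48 = -6.208125 ≈ -6.2081.

θ̂_MAP = -6.2081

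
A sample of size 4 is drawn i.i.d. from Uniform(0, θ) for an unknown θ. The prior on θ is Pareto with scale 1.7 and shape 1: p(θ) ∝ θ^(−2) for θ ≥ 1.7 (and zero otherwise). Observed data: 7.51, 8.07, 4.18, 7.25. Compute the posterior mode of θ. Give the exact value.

θ̂_MAP = 8.07

The Uniform(0, θ) likelihood is θ^(−n) for θ ≥ max(xᵢ), zero otherwise. Here max(xᵢ) = 8.07.
Posterior ∝ θ^(−2) · θ^(−4) = θ^(−6) on θ ≥ max(1.7, 8.07) = 8.07.
This density is strictly decreasing in θ, so the posterior mode lies at the lower boundary of the support.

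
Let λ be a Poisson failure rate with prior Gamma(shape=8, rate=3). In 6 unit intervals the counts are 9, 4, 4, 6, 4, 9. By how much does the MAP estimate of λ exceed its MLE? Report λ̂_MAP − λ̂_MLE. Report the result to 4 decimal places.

MAP − MLE = -1.2222

Σxᵢ = 36. Posterior is Gamma(44, 9); MAP = (44−1)/9 = 43/9 ≈ 4.77778.
MLE = x̄ = 36/6 ≈ 6.00000.
Difference = 43/9 − 36/6 = -11/9 ≈ -1.2222.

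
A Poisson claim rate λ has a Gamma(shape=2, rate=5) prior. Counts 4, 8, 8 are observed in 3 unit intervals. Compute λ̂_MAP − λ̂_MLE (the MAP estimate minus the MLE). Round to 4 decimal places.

MAP − MLE = -4.0417

Σxᵢ = 20. Posterior is Gamma(22, 8); MAP = (22−1)/8 = 21/8 ≈ 2.62500.
MLE = x̄ = 20/3 ≈ 6.66667.
Difference = 21/8 − 20/3 = -97/24 ≈ -4.0417.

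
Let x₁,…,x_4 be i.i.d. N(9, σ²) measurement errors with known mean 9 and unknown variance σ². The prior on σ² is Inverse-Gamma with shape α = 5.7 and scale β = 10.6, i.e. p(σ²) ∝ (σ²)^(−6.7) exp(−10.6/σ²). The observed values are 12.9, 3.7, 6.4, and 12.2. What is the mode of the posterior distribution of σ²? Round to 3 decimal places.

σ̂²_MAP = 4.684

Sum of squared deviations about the known mean: SS = (12.9−9)² + (3.7−9)² + (6.4−9)² + (12.2−9)² = 60.3.
The Normal likelihood contributes (σ²)^(−n/2) exp(−SS/(2σ²)), so the posterior is Inverse-Gamma(α + n/2, β + SS/2) = Inverse-Gamma(7.7, 40.75).
The mode of Inverse-Gamma(a, b) is b/(a+1) = 40.75/8.7 ≈ 4.684.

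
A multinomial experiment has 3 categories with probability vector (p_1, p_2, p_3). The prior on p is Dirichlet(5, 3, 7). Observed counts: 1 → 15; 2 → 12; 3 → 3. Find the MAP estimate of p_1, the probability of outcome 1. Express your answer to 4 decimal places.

MAP estimate: 0.4524

The posterior is Dirichlet(αᵢ + nᵢ) = Dirichlet(20, 15, 10).
For a Dirichlet(a₁,…,a_K) with all aᵢ > 1, the mode has j-th component (aⱼ − 1)/(Σaᵢ − K).
Here Σaᵢ = 45 and K = 3, so p_1 = (20 − 1)/(45 − 3) = 19/42 ≈ 0.4524.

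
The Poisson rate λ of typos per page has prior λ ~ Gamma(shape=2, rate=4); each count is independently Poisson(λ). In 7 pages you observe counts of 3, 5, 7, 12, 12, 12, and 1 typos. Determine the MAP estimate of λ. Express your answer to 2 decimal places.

Σxᵢ = 3+5+7+12+12+12+1 = 52, with n = 7.
Posterior ∝ λe^(−4λ) · λ^52e^(−7λ) = λ^53e^(−11λ), i.e. Gamma(shape=54, rate=11).
The mode of a Gamma(a, b) with a ≥ 1 (shape–rate) is (a−1)/b = 53/11 ≈ 4.82.

λ̂_MAP = 4.82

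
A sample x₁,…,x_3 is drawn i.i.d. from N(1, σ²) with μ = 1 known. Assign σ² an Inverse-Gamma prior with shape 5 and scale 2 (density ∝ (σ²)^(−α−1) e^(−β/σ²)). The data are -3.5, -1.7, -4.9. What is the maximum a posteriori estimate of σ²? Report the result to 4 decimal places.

Sum of squared deviations about the known mean: SS = (-3.5−1)² + (-1.7−1)² + (-4.9−1)² = 62.35.
The Normal likelihood contributes (σ²)^(−n/2) exp(−SS/(2σ²)), so the posterior is Inverse-Gamma(α + n/2, β + SS/2) = Inverse-Gamma(6.5, 33.175).
The mode of Inverse-Gamma(a, b) is b/(a+1) = 33.175/7.5 ≈ 4.4233.

σ̂²_MAP = 4.4233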